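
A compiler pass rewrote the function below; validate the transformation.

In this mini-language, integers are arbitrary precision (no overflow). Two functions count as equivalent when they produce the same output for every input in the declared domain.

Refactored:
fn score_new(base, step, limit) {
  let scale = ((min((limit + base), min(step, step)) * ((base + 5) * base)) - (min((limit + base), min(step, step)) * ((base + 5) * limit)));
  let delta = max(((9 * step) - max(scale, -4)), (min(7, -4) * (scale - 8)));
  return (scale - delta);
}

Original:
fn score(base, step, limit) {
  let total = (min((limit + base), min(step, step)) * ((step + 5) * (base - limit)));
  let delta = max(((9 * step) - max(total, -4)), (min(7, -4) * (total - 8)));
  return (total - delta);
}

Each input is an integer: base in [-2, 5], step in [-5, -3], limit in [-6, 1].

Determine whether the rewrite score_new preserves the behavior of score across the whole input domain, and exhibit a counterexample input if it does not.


There is a counterexample at base=-2, step=-5, limit=-6: -32 on one side, -512 on the other.
score: total = 0; delta = 32; return -32
score_new: scale = -96; delta = 416; return -512
verdict: not equivalent; witness: base=-2, step=-5, limit=-6


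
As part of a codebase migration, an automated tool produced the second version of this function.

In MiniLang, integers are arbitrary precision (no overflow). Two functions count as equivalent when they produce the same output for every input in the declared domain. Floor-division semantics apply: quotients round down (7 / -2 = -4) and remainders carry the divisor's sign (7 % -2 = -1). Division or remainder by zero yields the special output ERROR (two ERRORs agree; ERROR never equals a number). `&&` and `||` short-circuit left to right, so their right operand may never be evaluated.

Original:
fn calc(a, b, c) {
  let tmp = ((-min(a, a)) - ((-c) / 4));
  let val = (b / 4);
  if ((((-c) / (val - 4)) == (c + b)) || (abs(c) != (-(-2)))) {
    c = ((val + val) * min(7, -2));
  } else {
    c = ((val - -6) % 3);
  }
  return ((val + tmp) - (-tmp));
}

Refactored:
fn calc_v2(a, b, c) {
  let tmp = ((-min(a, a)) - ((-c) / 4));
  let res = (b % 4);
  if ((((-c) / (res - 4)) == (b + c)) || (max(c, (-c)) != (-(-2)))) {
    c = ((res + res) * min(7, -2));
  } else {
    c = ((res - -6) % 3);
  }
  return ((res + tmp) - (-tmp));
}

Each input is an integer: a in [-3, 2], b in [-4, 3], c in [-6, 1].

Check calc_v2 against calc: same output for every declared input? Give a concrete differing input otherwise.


Evaluate both at a=-3, b=-4, c=-6.
calc: tmp := 2 | val := -1 | ((((-c) / (val - 4)) == (c + b)) || (abs(c) != (-(-2)))): true | c := 4 | result 3
calc_v2: tmp := 2 | res := 0 | ((((-c) / (res - 4)) == (b + c)) || (max(c, (-c)) != (-(-2)))): true | c := 0 | result 4
3 vs 4 — the two versions disagree here.
verdict: not equivalent; witness: a=-3, b=-4, c=-6


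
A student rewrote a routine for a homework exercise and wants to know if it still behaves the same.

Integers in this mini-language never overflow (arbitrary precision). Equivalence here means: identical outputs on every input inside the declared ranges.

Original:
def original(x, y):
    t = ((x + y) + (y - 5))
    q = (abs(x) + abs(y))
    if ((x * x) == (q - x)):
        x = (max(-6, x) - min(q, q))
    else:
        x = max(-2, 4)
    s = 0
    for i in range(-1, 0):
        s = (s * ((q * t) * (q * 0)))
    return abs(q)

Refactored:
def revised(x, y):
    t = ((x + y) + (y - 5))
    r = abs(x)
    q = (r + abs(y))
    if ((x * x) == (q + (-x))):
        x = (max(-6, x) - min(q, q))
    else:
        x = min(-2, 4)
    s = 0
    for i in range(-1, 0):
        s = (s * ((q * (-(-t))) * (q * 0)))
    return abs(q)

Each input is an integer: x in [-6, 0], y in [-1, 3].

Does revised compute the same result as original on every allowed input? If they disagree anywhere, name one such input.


The suspicious edit (`max(-2, 4)` became `min(-2, 4)`) never changes the result for any input inside the declared domain.
Spot check at x=0, y=1 — original: t=-3, then q=1, then ((x * x) == (q - x)) is false, then x=4, then s=0, then (i=-1), then s=0, then returns 1. revised: t=-3, then r=0, then q=1, then ((x * x) == (q + (-x))) is false, then x=-2, then s=0, then (i=-1), then s=0, then returns 1. Both give 1.
An exhaustive pass over the 35 declared inputs shows identical outputs.
verdict: equivalent


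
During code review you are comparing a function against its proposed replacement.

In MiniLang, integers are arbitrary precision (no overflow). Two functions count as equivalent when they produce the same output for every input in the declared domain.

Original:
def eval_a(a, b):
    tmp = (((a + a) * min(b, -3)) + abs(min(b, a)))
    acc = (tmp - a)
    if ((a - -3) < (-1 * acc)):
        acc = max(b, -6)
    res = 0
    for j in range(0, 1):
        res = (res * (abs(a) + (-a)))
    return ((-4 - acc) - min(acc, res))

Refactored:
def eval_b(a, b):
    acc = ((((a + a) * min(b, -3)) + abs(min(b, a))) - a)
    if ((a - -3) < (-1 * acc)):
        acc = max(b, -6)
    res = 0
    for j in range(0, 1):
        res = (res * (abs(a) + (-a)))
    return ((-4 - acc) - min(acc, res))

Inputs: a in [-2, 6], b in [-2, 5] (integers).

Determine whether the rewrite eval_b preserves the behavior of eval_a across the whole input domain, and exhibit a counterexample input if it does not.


The two versions differ — the changes include local variable names differ; statement counts differ.
Spot check at a=0, b=5 — eval_a: tmp = 0; acc = 0; ((a - -3) < (-1 * acc)) -> false; res = 0; [j=0]; res = 0; return -4. eval_b: acc = 0; ((a - -3) < (-1 * acc)) -> false; res = 0; [j=0]; res = 0; return -4. Both give -4.
Sweeping the whole domain (72 inputs) finds no disagreement.
verdict: equivalent


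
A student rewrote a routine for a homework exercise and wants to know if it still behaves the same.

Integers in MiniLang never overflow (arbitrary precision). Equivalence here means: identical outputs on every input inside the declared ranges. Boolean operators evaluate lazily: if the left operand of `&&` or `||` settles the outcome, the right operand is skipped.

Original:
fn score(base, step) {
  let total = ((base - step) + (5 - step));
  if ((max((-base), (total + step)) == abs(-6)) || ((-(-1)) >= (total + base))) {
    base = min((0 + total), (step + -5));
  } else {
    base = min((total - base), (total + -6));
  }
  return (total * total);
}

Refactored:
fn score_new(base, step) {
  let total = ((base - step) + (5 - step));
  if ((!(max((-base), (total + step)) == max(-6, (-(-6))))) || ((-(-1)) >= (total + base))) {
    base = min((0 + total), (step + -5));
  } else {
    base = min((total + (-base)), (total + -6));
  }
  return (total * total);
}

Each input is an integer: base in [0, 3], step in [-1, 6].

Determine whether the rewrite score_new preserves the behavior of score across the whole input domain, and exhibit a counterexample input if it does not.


Equivalent. Whatever the rewrite altered, no input in the stated domain can expose a difference.
Across all 32 domain points the two functions coincide.
As a probe, take base=0, step=3: score runs total := -1 | ((max((-base), (total + step)) == abs(-6)) || ((-(-1)) >= (total + base))): true | base := -2 | result 1; score_new runs total := -1 | ((!(max((-base), (total + step)) == max(-6, (-(-6))))) || ((-(-1)) >= (total + base))): true | base := -2 | result 1; both end at 1.
verdict: equivalent


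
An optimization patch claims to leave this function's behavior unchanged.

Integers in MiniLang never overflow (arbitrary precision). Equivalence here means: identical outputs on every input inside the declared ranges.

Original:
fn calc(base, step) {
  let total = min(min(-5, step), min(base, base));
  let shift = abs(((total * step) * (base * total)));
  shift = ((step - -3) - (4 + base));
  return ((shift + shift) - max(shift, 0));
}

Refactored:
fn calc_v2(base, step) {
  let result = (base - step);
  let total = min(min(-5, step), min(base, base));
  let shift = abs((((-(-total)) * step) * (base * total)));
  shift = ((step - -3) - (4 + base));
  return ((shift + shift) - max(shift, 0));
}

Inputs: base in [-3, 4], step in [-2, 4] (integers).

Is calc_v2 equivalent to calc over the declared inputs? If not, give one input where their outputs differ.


Equivalent — the differences include arithmetic usage differs, local variable names differ, statement counts differ, yet no declared input distinguishes the two.
Tracing base=-2, step=-1: calc: total := -5 | shift := 50 | shift := 0 | result 0 | calc_v2: result := -1 | total := -5 | shift := 50 | shift := 0 | result 0 — matching result 0.
Checked all 56 inputs in the declared domain: the outputs agree on every one.
verdict: equivalent


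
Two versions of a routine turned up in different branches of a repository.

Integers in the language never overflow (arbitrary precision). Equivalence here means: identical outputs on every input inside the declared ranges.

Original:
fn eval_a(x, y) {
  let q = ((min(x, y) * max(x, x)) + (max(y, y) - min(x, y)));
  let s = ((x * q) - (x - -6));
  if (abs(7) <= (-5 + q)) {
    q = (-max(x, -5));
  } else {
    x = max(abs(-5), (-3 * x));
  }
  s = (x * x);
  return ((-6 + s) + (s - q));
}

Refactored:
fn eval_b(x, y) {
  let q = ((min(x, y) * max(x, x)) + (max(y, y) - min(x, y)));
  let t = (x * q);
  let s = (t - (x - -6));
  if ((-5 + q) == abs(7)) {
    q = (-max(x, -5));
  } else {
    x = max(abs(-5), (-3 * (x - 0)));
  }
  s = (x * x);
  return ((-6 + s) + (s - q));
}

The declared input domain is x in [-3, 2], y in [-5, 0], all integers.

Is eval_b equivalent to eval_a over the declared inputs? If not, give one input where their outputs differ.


These are not equivalent — on x=-3, y=-5 the outputs split (9 vs 141).
eval_a: q = 15; s = -48; (abs(7) <= (-5 + q)) -> true; q = 3; s = 9; return 9
eval_b: q = 15; t = -45; s = -48; ((-5 + q) == abs(7)) -> false; x = 9; s = 81; return 141
verdict: not equivalent; witness: x=-3, y=-5


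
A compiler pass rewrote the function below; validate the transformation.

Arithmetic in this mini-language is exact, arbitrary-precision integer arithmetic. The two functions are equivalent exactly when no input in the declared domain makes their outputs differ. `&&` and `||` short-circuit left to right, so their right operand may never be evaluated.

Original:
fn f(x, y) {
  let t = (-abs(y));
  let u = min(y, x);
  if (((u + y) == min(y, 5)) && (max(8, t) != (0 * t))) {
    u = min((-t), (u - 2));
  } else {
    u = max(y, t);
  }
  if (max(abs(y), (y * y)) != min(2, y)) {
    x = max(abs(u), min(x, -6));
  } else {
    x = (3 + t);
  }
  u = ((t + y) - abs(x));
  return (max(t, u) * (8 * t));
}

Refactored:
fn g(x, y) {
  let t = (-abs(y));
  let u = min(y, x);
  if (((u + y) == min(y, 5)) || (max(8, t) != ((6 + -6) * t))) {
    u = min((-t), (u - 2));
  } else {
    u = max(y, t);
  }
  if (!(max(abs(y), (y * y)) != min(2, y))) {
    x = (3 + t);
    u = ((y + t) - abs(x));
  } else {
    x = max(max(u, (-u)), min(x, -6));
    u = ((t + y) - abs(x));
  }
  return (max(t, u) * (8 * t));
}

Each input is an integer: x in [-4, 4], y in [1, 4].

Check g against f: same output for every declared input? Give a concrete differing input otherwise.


x=-1, y=4 yields 128 from f but 96 from g.
verdict: not equivalent; witness: x=-1, y=4


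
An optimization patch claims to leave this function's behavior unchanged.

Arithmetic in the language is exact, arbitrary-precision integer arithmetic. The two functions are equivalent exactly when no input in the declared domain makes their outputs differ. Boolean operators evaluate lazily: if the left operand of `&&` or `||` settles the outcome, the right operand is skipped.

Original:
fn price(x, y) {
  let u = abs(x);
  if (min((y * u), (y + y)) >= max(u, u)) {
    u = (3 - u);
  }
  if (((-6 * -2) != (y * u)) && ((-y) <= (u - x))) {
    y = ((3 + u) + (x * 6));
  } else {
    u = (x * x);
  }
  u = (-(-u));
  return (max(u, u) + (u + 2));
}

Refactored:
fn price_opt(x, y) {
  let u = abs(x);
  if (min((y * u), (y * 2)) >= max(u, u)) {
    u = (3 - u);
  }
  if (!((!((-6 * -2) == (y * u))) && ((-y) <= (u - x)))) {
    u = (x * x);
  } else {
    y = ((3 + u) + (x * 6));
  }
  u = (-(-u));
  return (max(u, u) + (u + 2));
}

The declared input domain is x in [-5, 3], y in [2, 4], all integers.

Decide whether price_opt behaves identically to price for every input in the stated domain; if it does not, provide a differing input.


This is a faithful refactor — boolean connective usage differs; comparison usage differs; constant usage differs; arithmetic usage differs, but the computed results match everywhere.
One worked example (x=-4, y=2) — price: u := 4 | (min((y * u), (y + y)) >= max(u, u)): true | u := -1 | (((-6 * -2) != (y * u)) && ((-y) <= (u - x))): true | y := -22 | u := -1 | result 0; price_opt: u := 4 | (min((y * u), (y * 2)) >= max(u, u)): true | u := -1 | (!((!((-6 * -2) == (y * u))) && ((-y) <= (u - x)))): false | y := -22 | u := -1 | result 0; agreement on 0.
Every one of the 27 inputs gives matching results.
verdict: equivalent


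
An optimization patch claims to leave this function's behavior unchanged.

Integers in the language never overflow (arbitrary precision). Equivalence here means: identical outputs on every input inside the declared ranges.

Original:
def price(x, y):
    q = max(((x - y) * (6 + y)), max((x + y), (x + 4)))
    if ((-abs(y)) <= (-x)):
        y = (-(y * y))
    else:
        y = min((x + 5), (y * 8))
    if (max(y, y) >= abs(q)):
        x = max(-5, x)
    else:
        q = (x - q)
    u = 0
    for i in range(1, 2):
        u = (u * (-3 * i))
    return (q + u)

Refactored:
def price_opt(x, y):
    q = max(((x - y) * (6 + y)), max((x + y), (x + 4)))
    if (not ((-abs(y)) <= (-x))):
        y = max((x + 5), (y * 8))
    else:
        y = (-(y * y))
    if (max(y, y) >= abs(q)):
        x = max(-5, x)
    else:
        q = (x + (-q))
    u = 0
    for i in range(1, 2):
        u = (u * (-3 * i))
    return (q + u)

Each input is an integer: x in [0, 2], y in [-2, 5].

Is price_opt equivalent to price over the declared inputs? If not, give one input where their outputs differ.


Evaluate both at x=1, y=0.
price: q := 6 | ((-abs(y)) <= (-x)): false | y := 0 | (max(y, y) >= abs(q)): false | q := -5 | u := 0 | iter i=1: | u := 0 | result -5
price_opt: q := 6 | (not ((-abs(y)) <= (-x))): true | y := 6 | (max(y, y) >= abs(q)): true | x := 1 | u := 0 | iter i=1: | u := 0 | result 6
-5 vs 6 — the two versions disagree here.
verdict: not equivalent; witness: x=1, y=0


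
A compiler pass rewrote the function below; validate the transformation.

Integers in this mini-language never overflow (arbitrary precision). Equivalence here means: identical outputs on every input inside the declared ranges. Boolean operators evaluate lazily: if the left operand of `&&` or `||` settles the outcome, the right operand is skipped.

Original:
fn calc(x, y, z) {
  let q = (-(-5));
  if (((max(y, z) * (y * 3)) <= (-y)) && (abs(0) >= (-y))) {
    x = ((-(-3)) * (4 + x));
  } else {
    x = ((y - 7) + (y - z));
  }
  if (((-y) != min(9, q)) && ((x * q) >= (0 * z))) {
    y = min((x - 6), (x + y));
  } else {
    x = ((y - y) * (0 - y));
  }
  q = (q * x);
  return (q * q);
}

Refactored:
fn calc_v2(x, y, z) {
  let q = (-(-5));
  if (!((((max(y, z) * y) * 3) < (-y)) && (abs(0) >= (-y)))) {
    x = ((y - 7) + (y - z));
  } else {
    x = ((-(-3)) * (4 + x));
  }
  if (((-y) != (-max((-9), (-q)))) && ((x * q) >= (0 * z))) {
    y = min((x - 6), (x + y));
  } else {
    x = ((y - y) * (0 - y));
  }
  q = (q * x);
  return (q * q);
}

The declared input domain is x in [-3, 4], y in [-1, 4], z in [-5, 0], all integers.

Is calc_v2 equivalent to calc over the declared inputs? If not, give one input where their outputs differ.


At x=-3, y=0, z=-5: calc gives 225, calc_v2 gives 0.
verdict: not equivalent; witness: x=-3, y=0, z=-5


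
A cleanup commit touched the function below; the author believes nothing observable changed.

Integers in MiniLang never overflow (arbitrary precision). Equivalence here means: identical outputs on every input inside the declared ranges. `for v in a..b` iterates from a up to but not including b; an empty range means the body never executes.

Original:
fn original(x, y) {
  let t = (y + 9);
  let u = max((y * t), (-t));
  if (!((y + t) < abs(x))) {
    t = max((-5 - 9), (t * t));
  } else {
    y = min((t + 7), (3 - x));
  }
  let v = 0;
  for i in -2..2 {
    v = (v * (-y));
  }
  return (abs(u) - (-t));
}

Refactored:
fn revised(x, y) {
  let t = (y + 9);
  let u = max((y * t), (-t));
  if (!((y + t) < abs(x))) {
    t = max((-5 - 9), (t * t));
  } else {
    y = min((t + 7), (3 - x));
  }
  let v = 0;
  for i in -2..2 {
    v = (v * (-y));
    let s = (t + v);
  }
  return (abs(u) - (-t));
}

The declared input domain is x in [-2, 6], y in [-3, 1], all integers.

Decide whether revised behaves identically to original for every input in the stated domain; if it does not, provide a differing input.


Although local variable names differ; statement counts differ; arithmetic usage differs, 45/45 inputs agree.
verdict: equivalent


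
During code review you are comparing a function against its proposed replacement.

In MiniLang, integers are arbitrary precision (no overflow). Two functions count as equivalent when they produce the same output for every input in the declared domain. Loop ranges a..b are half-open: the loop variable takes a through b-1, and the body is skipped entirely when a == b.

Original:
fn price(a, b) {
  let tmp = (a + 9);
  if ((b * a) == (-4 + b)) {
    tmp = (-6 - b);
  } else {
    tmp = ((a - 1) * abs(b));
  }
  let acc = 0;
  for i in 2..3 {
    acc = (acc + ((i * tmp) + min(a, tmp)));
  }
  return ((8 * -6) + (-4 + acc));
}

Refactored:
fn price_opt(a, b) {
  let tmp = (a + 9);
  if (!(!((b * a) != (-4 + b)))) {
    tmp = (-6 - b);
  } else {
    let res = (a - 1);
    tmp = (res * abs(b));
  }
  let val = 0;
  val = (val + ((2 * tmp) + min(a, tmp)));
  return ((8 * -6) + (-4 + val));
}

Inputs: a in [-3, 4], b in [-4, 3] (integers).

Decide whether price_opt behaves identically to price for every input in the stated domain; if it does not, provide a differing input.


Run the pair on a=-3, b=-4.
price: tmp = 6; ((b * a) == (-4 + b)) -> false; tmp = -16; acc = 0; [i=2]; acc = -48; return -100
price_opt: tmp = 6; (!(!((b * a) != (-4 + b)))) -> true; tmp = -2; val = 0; val = -7; return -59
-100 against -59: the behavior changed.
verdict: not equivalent; witness: a=-3, b=-4


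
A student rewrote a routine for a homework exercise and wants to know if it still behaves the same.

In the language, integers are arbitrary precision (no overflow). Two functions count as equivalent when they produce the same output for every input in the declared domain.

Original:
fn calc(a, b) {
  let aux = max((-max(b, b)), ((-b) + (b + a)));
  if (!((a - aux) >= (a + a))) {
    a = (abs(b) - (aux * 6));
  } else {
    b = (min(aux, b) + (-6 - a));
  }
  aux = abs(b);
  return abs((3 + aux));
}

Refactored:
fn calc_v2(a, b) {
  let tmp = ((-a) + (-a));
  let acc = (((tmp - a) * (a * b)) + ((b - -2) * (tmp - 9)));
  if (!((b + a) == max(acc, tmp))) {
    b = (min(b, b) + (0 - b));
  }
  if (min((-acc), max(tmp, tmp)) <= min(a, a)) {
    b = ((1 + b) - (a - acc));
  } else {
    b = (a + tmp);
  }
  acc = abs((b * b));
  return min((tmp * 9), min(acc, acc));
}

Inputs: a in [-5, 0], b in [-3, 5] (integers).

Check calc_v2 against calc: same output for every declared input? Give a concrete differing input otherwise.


Consider the input a=-5, b=-3.
calc: aux = 3; (!((a - aux) >= (a + a))) -> false; b = -4; aux = 4; return 7
calc_v2: tmp = 10; acc = 224; (!((b + a) == max(acc, tmp))) -> true; b = 0; (min((-acc), max(tmp, tmp)) <= min(a, a)) -> true; b = 230; acc = 52900; return 90
7 and 90 differ, so these are not the same function on this domain.
verdict: not equivalent; witness: a=-5, b=-3


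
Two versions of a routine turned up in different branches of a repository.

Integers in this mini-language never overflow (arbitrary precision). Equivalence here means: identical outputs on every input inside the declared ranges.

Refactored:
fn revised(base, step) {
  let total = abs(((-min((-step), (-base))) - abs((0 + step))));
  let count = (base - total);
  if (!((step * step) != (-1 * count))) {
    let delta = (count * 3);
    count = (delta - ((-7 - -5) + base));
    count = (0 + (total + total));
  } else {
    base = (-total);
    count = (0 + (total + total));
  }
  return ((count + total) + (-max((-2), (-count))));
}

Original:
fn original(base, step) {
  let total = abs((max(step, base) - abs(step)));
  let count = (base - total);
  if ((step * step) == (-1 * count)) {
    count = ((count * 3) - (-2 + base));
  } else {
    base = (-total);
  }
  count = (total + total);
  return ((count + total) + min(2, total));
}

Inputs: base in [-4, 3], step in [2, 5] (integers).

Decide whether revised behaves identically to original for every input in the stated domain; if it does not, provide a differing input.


base=3, step=2 yields 4 from original but 5 from revised.
verdict: not equivalent; witness: base=3, step=2


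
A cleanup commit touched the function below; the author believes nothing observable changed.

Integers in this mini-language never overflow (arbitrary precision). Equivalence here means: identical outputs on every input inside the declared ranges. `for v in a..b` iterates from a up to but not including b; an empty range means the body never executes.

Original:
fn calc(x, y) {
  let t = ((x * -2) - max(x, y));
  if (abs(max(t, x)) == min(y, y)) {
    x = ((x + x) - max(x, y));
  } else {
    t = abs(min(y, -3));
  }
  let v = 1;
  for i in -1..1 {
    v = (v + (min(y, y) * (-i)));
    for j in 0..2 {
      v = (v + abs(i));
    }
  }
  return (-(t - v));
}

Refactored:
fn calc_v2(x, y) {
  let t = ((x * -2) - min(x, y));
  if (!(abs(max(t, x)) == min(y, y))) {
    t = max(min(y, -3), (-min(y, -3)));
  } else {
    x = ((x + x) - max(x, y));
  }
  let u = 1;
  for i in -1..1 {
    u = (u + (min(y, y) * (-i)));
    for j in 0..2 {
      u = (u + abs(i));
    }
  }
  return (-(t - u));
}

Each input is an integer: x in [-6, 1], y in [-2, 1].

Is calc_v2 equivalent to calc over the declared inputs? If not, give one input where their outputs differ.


Run the pair on x=-1, y=1.
calc: t becomes 1; next (abs(max(t, x)) == min(y, y)) evaluates to true; next x becomes -3; next v becomes 1; next at i=-1:; next v becomes 2; next at j=0:; next v becomes 3; next at j=1:; next v becomes 4; next at i=0:; next v becomes 4; next at j=0:; next v becomes 4; next at j=1:; next v becomes 4; next final value 3
calc_v2: t becomes 3; next (!(abs(max(t, x)) == min(y, y))) evaluates to true; next t becomes 3; next u becomes 1; next at i=-1:; next u becomes 2; next at j=0:; next u becomes 3; next at j=1:; next u becomes 4; next at i=0:; next u becomes 4; next at j=0:; next u becomes 4; next at j=1:; next u becomes 4; next final value 1
3 != 1, so the rewrite changes behavior.
verdict: not equivalent; witness: x=-1, y=1


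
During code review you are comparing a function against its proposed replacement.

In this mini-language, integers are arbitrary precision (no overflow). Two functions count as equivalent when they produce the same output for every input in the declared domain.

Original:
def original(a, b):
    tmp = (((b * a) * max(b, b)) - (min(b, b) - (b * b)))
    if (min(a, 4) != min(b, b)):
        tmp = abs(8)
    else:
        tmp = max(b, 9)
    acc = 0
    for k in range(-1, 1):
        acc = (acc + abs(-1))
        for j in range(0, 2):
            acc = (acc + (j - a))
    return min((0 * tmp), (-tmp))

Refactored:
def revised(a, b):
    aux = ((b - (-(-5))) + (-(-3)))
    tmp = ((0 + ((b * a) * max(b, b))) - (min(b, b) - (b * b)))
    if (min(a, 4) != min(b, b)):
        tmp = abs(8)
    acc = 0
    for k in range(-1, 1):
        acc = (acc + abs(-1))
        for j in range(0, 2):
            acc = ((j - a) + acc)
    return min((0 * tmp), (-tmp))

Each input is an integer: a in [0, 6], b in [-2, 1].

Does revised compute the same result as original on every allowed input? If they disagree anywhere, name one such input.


The rewrite breaks on a=0, b=0, where the results are -9 and 0.
original: tmp := 0 | (min(a, 4) != min(b, b)): false | tmp := 9 | acc := 0 | iter k=-1: | acc := 1 | iter j=0: | acc := 1 | iter j=1: | acc := 2 | iter k=0: | acc := 3 | iter j=0: | acc := 3 | iter j=1: | acc := 4 | result -9
revised: aux := -2 | tmp := 0 | (min(a, 4) != min(b, b)): false | acc := 0 | iter k=-1: | acc := 1 | iter j=0: | acc := 1 | iter j=1: | acc := 2 | iter k=0: | acc := 3 | iter j=0: | acc := 3 | iter j=1: | acc := 4 | result 0
verdict: not equivalent; witness: a=0, b=0


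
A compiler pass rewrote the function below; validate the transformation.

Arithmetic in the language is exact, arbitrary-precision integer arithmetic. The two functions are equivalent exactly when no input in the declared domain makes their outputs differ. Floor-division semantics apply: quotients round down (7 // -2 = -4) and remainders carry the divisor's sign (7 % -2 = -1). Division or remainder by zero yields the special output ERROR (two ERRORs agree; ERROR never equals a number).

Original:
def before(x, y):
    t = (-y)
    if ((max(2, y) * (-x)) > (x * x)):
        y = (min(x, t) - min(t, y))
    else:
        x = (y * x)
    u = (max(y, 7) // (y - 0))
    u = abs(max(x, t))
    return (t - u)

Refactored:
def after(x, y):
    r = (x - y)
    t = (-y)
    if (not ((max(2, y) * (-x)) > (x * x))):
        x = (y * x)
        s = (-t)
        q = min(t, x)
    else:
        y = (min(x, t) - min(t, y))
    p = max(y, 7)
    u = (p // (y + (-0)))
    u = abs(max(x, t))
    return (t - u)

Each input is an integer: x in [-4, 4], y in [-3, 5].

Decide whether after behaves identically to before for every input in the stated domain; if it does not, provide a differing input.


Equivalent. The suspicious-looking change has no observable effect anywhere in the declared ranges.
An exhaustive pass over the 81 declared inputs shows identical outputs.
Spot check at x=3, y=3 — before: t becomes -3; next ((max(2, y) * (-x)) > (x * x)) evaluates to false; next x becomes 9; next u becomes 2; next u becomes 9; next final value -12. after: r becomes 0; next t becomes -3; next (not ((max(2, y) * (-x)) > (x * x))) evaluates to true; next x becomes 9; next s becomes 3; next q becomes -3; next p becomes 7; next u becomes 2; next u becomes 9; next final value -12. Both give -12.
verdict: equivalent


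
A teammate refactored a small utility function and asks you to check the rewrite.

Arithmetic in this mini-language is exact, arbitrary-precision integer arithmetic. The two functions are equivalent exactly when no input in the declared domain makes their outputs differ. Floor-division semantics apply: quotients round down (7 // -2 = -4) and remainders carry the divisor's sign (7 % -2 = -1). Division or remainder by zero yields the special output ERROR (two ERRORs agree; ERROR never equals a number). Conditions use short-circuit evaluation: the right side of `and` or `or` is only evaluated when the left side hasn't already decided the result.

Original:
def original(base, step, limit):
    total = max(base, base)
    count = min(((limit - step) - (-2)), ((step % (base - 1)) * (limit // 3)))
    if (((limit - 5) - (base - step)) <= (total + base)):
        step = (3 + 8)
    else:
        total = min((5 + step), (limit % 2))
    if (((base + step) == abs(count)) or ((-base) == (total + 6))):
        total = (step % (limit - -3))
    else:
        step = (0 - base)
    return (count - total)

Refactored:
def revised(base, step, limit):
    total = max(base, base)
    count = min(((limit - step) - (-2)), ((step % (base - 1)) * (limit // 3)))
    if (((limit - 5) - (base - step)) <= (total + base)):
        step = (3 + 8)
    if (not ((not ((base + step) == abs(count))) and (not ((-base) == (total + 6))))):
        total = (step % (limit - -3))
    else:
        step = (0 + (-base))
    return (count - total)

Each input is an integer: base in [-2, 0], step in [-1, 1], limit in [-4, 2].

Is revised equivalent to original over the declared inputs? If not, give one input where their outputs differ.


There is a counterexample at base=-2, step=-1, limit=1: -1 on one side, 2 on the other.
original: total = -2; count = 0; (((limit - 5) - (base - step)) <= (total + base)) -> false; total = 1; (((base + step) == abs(count)) or ((-base) == (total + 6))) -> false; step = 2; return -1
revised: total = -2; count = 0; (((limit - 5) - (base - step)) <= (total + base)) -> false; (not ((not ((base + step) == abs(count))) and (not ((-base) == (total + 6))))) -> false; step = 2; return 2
verdict: not equivalent; witness: base=-2, step=-1, limit=1


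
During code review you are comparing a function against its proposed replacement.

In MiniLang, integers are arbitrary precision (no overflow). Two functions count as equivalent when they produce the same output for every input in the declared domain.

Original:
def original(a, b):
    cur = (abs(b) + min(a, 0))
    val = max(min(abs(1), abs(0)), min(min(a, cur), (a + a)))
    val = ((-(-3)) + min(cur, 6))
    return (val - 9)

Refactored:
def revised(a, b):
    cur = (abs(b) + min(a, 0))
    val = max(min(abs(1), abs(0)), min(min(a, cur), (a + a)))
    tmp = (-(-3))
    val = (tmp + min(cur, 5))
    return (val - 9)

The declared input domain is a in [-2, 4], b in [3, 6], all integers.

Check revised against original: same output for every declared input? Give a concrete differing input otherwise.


Not equivalent: a=0, b=6 separates them (0 vs -1).
original: cur := 6 | val := 0 | val := 9 | result 0
revised: cur := 6 | val := 0 | tmp := 3 | val := 8 | result -1
verdict: not equivalent; witness: a=0, b=6


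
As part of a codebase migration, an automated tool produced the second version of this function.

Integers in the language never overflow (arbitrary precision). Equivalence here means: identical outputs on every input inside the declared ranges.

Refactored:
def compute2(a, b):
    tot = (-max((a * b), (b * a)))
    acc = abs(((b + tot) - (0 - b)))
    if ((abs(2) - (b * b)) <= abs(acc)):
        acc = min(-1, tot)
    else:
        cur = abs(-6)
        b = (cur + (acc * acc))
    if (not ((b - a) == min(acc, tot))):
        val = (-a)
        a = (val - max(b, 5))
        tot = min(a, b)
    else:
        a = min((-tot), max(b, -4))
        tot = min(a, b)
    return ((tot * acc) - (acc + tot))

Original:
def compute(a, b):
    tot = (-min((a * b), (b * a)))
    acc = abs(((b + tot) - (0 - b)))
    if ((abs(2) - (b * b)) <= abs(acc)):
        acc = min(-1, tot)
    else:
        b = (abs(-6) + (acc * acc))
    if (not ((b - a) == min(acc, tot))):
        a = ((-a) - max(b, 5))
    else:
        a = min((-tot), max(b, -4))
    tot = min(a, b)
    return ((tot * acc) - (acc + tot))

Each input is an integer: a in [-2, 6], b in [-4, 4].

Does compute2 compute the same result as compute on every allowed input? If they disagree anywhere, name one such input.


Equivalent. The edit looks behavioral (`min((a * b), (b * a))` became `max((a * b), (b * a))`), but over these ranges it never changes the outcome.
Across all 81 domain points the two functions coincide.
Spot check at a=6, b=1 — compute: tot = -6; acc = 4; ((abs(2) - (b * b)) <= abs(acc)) -> true; acc = -6; (not ((b - a) == min(acc, tot))) -> true; a = -11; tot = -11; return 83. compute2: tot = -6; acc = 4; ((abs(2) - (b * b)) <= abs(acc)) -> true; acc = -6; (not ((b - a) == min(acc, tot))) -> true; val = -6; a = -11; tot = -11; return 83. Both give 83.
verdict: equivalent


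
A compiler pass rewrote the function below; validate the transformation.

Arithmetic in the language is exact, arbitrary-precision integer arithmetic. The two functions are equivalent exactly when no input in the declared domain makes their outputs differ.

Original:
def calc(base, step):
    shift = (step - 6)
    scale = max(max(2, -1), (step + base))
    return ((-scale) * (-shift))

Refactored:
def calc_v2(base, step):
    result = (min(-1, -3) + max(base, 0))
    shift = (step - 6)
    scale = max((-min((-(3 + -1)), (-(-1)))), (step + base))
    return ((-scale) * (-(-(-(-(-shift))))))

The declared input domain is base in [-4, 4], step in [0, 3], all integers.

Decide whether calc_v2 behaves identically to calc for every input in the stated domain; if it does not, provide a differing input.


The two versions differ — the changes include local variable names differ; and constant usage differs; and min/max/abs usage differs; and statement counts differ; and arithmetic usage differs.
One worked example (base=4, step=3) — calc: shift becomes -3; next scale becomes 7; next final value -21; calc_v2: result becomes 1; next shift becomes -3; next scale becomes 7; next final value -21; agreement on -21.
Across all 36 domain points the two functions coincide.
verdict: equivalent


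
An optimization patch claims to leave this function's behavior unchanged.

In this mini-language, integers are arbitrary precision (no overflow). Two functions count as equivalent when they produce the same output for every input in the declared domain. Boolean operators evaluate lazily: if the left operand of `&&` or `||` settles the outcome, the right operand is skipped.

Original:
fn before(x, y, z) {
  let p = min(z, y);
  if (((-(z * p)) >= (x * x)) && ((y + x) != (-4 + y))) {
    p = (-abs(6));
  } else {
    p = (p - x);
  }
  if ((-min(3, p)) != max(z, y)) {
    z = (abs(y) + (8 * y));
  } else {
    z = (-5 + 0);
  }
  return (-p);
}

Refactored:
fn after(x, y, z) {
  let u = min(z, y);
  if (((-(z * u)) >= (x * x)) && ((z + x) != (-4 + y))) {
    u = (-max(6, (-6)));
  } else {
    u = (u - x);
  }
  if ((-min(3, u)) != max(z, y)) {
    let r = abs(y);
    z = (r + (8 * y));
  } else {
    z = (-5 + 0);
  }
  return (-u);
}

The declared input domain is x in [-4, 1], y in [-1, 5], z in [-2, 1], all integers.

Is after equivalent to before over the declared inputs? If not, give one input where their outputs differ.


x=0, y=4, z=0 yields 6 from before but 0 from after.
verdict: not equivalent; witness: x=0, y=4, z=0


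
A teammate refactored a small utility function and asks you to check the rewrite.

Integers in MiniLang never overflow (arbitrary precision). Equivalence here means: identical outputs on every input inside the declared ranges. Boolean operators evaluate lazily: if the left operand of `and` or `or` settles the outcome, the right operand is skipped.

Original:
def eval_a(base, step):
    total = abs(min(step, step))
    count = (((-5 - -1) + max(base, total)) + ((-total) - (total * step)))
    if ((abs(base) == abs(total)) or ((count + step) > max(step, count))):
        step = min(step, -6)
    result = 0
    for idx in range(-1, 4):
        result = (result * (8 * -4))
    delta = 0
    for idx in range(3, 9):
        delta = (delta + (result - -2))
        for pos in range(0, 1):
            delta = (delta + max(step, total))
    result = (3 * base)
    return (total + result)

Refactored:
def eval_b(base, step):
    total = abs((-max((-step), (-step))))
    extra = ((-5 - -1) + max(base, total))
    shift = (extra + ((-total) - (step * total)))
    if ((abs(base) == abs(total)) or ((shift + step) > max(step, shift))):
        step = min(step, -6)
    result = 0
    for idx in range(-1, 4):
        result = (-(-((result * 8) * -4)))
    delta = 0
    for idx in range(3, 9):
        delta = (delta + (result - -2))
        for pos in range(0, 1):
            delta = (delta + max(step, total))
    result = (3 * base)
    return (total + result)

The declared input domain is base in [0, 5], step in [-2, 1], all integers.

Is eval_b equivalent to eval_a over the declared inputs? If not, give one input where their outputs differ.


The two are interchangeable: min/max/abs usage differs; and statement counts differ; and local variable names differ, and every declared input agrees.
One worked example (base=0, step=-1) — eval_a: total = 1; count = -3; ((abs(base) == abs(total)) or ((count + step) > max(step, count))) -> false; result = 0; [idx=-1]; result = 0; [idx=0]; result = 0; [idx=1]; result = 0; [idx=2]; result = 0; [idx=3]; result = 0; delta = 0; [idx=3]; delta = 2; [pos=0]; delta = 3; [idx=4]; delta = 5; [pos=0]; delta = 6; [idx=5]; delta = 8; [pos=0]; delta = 9; [idx=6]; delta = 11; [pos=0]; delta = 12; [idx=7]; delta = 14; [pos=0]; delta = 15; [idx=8]; delta = 17; [pos=0]; delta = 18; result = 0; return 1; eval_b: total = 1; extra = -3; shift = -3; ((abs(base) == abs(total)) or ((shift + step) > max(step, shift))) -> false; result = 0; [idx=-1]; result = 0; [idx=0]; result = 0; [idx=1]; result = 0; [idx=2]; result = 0; [idx=3]; result = 0; delta = 0; [idx=3]; delta = 2; [pos=0]; delta = 3; [idx=4]; delta = 5; [pos=0]; delta = 6; [idx=5]; delta = 8; [pos=0]; delta = 9; [idx=6]; delta = 11; [pos=0]; delta = 12; [idx=7]; delta = 14; [pos=0]; delta = 15; [idx=8]; delta = 17; [pos=0]; delta = 18; result = 0; return 1; agreement on 1.
An exhaustive pass over the 24 declared inputs shows identical outputs.
verdict: equivalent


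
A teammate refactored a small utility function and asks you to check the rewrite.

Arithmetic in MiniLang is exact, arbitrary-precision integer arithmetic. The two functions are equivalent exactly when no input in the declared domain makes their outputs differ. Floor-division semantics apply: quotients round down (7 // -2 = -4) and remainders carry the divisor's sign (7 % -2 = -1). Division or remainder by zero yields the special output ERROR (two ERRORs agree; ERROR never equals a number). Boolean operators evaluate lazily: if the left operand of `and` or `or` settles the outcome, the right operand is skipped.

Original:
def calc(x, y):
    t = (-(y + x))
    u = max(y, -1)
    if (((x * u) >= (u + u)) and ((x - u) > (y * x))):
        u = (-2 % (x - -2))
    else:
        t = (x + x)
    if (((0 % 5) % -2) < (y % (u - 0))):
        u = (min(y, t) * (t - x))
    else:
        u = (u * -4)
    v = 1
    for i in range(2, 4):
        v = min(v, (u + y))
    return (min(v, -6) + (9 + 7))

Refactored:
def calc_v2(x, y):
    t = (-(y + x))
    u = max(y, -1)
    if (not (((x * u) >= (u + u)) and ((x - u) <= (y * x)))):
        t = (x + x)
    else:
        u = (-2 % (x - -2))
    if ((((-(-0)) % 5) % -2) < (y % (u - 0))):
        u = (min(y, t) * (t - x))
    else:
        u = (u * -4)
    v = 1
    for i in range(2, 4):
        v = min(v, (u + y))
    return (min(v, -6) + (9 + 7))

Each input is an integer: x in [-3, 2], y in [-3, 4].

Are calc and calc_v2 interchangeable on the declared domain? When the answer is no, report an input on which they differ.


These are not equivalent — on x=-3, y=-3 the outputs split (10 vs ERROR).
calc: t = 6; u = -1; (((x * u) >= (u + u)) and ((x - u) > (y * x))) -> false; t = -6; (((0 % 5) % -2) < (y % (u - 0))) -> false; u = 4; v = 1; [i=2]; v = 1; [i=3]; v = 1; return 10
calc_v2: t = 6; u = -1; (not (((x * u) >= (u + u)) and ((x - u) <= (y * x)))) -> false; u = 0; division by zero -> ERROR
verdict: not equivalent; witness: x=-3, y=-3


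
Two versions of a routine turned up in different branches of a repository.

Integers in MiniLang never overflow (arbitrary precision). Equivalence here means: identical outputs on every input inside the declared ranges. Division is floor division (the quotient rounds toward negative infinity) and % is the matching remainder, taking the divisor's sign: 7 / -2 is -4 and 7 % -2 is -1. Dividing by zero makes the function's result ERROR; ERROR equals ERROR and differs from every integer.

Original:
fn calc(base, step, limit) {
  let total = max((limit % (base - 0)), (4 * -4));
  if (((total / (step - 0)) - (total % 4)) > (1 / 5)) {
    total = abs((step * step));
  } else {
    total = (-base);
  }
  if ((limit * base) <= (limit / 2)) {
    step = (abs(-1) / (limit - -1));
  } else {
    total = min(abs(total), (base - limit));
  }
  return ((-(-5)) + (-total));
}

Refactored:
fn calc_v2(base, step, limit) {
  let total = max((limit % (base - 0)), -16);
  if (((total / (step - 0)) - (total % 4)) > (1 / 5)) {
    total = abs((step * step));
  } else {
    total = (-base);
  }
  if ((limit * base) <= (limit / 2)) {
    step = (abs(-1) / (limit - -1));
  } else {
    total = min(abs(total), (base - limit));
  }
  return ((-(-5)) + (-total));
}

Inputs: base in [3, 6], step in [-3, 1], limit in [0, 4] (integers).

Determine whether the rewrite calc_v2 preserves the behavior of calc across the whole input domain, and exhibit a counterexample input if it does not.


The two versions differ — the changes include constant usage differs; arithmetic usage differs.
Tracing base=3, step=0, limit=4: calc: total = 1; division by zero -> ERROR | calc_v2: total = 1; division by zero -> ERROR — matching result ERROR.
Checked all 100 inputs in the declared domain: the outputs agree on every one.
verdict: equivalent
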